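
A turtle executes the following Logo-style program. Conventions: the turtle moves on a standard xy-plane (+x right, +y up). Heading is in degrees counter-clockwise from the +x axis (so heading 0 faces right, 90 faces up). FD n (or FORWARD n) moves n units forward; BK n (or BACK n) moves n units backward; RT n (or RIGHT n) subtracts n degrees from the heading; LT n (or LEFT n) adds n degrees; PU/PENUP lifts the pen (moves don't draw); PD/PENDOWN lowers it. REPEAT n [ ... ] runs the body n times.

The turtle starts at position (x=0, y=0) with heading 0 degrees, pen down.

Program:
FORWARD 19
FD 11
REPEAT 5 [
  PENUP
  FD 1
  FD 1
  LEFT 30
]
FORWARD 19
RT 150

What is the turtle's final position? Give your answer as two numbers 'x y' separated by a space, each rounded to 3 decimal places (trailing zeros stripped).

Answer: 17.278 15.964

Derivation:
Executing turtle program step by step:
Start: pos=(0,0), heading=0, pen down
FD 19: (0,0) -> (19,0) [heading=0, draw]
FD 11: (19,0) -> (30,0) [heading=0, draw]
REPEAT 5 [
  -- iteration 1/5 --
  PU: pen up
  FD 1: (30,0) -> (31,0) [heading=0, move]
  FD 1: (31,0) -> (32,0) [heading=0, move]
  LT 30: heading 0 -> 30
  -- iteration 2/5 --
  PU: pen up
  FD 1: (32,0) -> (32.866,0.5) [heading=30, move]
  FD 1: (32.866,0.5) -> (33.732,1) [heading=30, move]
  LT 30: heading 30 -> 60
  -- iteration 3/5 --
  PU: pen up
  FD 1: (33.732,1) -> (34.232,1.866) [heading=60, move]
  FD 1: (34.232,1.866) -> (34.732,2.732) [heading=60, move]
  LT 30: heading 60 -> 90
  -- iteration 4/5 --
  PU: pen up
  FD 1: (34.732,2.732) -> (34.732,3.732) [heading=90, move]
  FD 1: (34.732,3.732) -> (34.732,4.732) [heading=90, move]
  LT 30: heading 90 -> 120
  -- iteration 5/5 --
  PU: pen up
  FD 1: (34.732,4.732) -> (34.232,5.598) [heading=120, move]
  FD 1: (34.232,5.598) -> (33.732,6.464) [heading=120, move]
  LT 30: heading 120 -> 150
]
FD 19: (33.732,6.464) -> (17.278,15.964) [heading=150, move]
RT 150: heading 150 -> 0
Final: pos=(17.278,15.964), heading=0, 2 segment(s) drawn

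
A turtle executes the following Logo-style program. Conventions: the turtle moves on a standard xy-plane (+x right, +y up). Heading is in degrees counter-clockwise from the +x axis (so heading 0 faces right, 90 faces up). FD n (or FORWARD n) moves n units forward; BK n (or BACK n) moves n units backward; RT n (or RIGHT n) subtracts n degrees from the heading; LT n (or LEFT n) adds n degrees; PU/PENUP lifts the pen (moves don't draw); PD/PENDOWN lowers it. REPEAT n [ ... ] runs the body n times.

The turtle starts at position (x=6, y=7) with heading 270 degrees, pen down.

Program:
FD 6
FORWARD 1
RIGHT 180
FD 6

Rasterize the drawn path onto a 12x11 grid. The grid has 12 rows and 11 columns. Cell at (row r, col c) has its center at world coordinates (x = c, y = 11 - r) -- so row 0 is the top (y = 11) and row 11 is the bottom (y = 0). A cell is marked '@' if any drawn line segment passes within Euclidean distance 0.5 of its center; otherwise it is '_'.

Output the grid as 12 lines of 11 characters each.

Segment 0: (6,7) -> (6,1)
Segment 1: (6,1) -> (6,0)
Segment 2: (6,0) -> (6,6)

Answer: ___________
___________
___________
___________
______@____
______@____
______@____
______@____
______@____
______@____
______@____
______@____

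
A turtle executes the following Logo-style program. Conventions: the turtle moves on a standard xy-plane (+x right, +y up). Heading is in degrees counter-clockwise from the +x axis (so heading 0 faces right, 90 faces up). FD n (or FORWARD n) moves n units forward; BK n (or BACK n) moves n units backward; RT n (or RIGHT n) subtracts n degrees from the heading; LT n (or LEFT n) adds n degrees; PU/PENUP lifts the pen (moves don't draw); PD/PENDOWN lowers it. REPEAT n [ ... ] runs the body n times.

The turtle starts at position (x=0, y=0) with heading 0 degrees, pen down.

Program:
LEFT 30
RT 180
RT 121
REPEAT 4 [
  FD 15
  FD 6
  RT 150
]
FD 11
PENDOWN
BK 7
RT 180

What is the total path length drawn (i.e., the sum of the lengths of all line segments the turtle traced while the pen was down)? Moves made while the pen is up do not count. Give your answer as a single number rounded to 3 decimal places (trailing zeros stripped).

Executing turtle program step by step:
Start: pos=(0,0), heading=0, pen down
LT 30: heading 0 -> 30
RT 180: heading 30 -> 210
RT 121: heading 210 -> 89
REPEAT 4 [
  -- iteration 1/4 --
  FD 15: (0,0) -> (0.262,14.998) [heading=89, draw]
  FD 6: (0.262,14.998) -> (0.367,20.997) [heading=89, draw]
  RT 150: heading 89 -> 299
  -- iteration 2/4 --
  FD 15: (0.367,20.997) -> (7.639,7.878) [heading=299, draw]
  FD 6: (7.639,7.878) -> (10.548,2.63) [heading=299, draw]
  RT 150: heading 299 -> 149
  -- iteration 3/4 --
  FD 15: (10.548,2.63) -> (-2.31,10.355) [heading=149, draw]
  FD 6: (-2.31,10.355) -> (-7.453,13.446) [heading=149, draw]
  RT 150: heading 149 -> 359
  -- iteration 4/4 --
  FD 15: (-7.453,13.446) -> (7.545,13.184) [heading=359, draw]
  FD 6: (7.545,13.184) -> (13.544,13.079) [heading=359, draw]
  RT 150: heading 359 -> 209
]
FD 11: (13.544,13.079) -> (3.923,7.746) [heading=209, draw]
PD: pen down
BK 7: (3.923,7.746) -> (10.045,11.14) [heading=209, draw]
RT 180: heading 209 -> 29
Final: pos=(10.045,11.14), heading=29, 10 segment(s) drawn

Segment lengths:
  seg 1: (0,0) -> (0.262,14.998), length = 15
  seg 2: (0.262,14.998) -> (0.367,20.997), length = 6
  seg 3: (0.367,20.997) -> (7.639,7.878), length = 15
  seg 4: (7.639,7.878) -> (10.548,2.63), length = 6
  seg 5: (10.548,2.63) -> (-2.31,10.355), length = 15
  seg 6: (-2.31,10.355) -> (-7.453,13.446), length = 6
  seg 7: (-7.453,13.446) -> (7.545,13.184), length = 15
  seg 8: (7.545,13.184) -> (13.544,13.079), length = 6
  seg 9: (13.544,13.079) -> (3.923,7.746), length = 11
  seg 10: (3.923,7.746) -> (10.045,11.14), length = 7
Total = 102

Answer: 102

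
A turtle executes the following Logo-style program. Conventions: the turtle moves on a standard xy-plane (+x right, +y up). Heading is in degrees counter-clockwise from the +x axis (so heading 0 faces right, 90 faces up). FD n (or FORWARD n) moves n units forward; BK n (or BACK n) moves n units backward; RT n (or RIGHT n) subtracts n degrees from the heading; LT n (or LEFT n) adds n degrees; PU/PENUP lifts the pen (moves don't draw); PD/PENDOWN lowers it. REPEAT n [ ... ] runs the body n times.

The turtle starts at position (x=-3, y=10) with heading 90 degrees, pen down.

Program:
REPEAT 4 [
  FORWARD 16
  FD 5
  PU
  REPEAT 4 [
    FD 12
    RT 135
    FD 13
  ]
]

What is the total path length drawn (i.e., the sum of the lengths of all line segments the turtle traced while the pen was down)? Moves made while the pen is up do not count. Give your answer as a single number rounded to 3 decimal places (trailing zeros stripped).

Answer: 21

Derivation:
Executing turtle program step by step:
Start: pos=(-3,10), heading=90, pen down
REPEAT 4 [
  -- iteration 1/4 --
  FD 16: (-3,10) -> (-3,26) [heading=90, draw]
  FD 5: (-3,26) -> (-3,31) [heading=90, draw]
  PU: pen up
  REPEAT 4 [
    -- iteration 1/4 --
    FD 12: (-3,31) -> (-3,43) [heading=90, move]
    RT 135: heading 90 -> 315
    FD 13: (-3,43) -> (6.192,33.808) [heading=315, move]
    -- iteration 2/4 --
    FD 12: (6.192,33.808) -> (14.678,25.322) [heading=315, move]
    RT 135: heading 315 -> 180
    FD 13: (14.678,25.322) -> (1.678,25.322) [heading=180, move]
    -- iteration 3/4 --
    FD 12: (1.678,25.322) -> (-10.322,25.322) [heading=180, move]
    RT 135: heading 180 -> 45
    FD 13: (-10.322,25.322) -> (-1.13,34.515) [heading=45, move]
    -- iteration 4/4 --
    FD 12: (-1.13,34.515) -> (7.355,43) [heading=45, move]
    RT 135: heading 45 -> 270
    FD 13: (7.355,43) -> (7.355,30) [heading=270, move]
  ]
  -- iteration 2/4 --
  FD 16: (7.355,30) -> (7.355,14) [heading=270, move]
  FD 5: (7.355,14) -> (7.355,9) [heading=270, move]
  PU: pen up
  REPEAT 4 [
    -- iteration 1/4 --
    FD 12: (7.355,9) -> (7.355,-3) [heading=270, move]
    RT 135: heading 270 -> 135
    FD 13: (7.355,-3) -> (-1.837,6.192) [heading=135, move]
    -- iteration 2/4 --
    FD 12: (-1.837,6.192) -> (-10.322,14.678) [heading=135, move]
    RT 135: heading 135 -> 0
    FD 13: (-10.322,14.678) -> (2.678,14.678) [heading=0, move]
    -- iteration 3/4 --
    FD 12: (2.678,14.678) -> (14.678,14.678) [heading=0, move]
    RT 135: heading 0 -> 225
    FD 13: (14.678,14.678) -> (5.485,5.485) [heading=225, move]
    -- iteration 4/4 --
    FD 12: (5.485,5.485) -> (-3,-3) [heading=225, move]
    RT 135: heading 225 -> 90
    FD 13: (-3,-3) -> (-3,10) [heading=90, move]
  ]
  -- iteration 3/4 --
  FD 16: (-3,10) -> (-3,26) [heading=90, move]
  FD 5: (-3,26) -> (-3,31) [heading=90, move]
  PU: pen up
  REPEAT 4 [
    -- iteration 1/4 --
    FD 12: (-3,31) -> (-3,43) [heading=90, move]
    RT 135: heading 90 -> 315
    FD 13: (-3,43) -> (6.192,33.808) [heading=315, move]
    -- iteration 2/4 --
    FD 12: (6.192,33.808) -> (14.678,25.322) [heading=315, move]
    RT 135: heading 315 -> 180
    FD 13: (14.678,25.322) -> (1.678,25.322) [heading=180, move]
    -- iteration 3/4 --
    FD 12: (1.678,25.322) -> (-10.322,25.322) [heading=180, move]
    RT 135: heading 180 -> 45
    FD 13: (-10.322,25.322) -> (-1.13,34.515) [heading=45, move]
    -- iteration 4/4 --
    FD 12: (-1.13,34.515) -> (7.355,43) [heading=45, move]
    RT 135: heading 45 -> 270
    FD 13: (7.355,43) -> (7.355,30) [heading=270, move]
  ]
  -- iteration 4/4 --
  FD 16: (7.355,30) -> (7.355,14) [heading=270, move]
  FD 5: (7.355,14) -> (7.355,9) [heading=270, move]
  PU: pen up
  REPEAT 4 [
    -- iteration 1/4 --
    FD 12: (7.355,9) -> (7.355,-3) [heading=270, move]
    RT 135: heading 270 -> 135
    FD 13: (7.355,-3) -> (-1.837,6.192) [heading=135, move]
    -- iteration 2/4 --
    FD 12: (-1.837,6.192) -> (-10.322,14.678) [heading=135, move]
    RT 135: heading 135 -> 0
    FD 13: (-10.322,14.678) -> (2.678,14.678) [heading=0, move]
    -- iteration 3/4 --
    FD 12: (2.678,14.678) -> (14.678,14.678) [heading=0, move]
    RT 135: heading 0 -> 225
    FD 13: (14.678,14.678) -> (5.485,5.485) [heading=225, move]
    -- iteration 4/4 --
    FD 12: (5.485,5.485) -> (-3,-3) [heading=225, move]
    RT 135: heading 225 -> 90
    FD 13: (-3,-3) -> (-3,10) [heading=90, move]
  ]
]
Final: pos=(-3,10), heading=90, 2 segment(s) drawn

Segment lengths:
  seg 1: (-3,10) -> (-3,26), length = 16
  seg 2: (-3,26) -> (-3,31), length = 5
Total = 21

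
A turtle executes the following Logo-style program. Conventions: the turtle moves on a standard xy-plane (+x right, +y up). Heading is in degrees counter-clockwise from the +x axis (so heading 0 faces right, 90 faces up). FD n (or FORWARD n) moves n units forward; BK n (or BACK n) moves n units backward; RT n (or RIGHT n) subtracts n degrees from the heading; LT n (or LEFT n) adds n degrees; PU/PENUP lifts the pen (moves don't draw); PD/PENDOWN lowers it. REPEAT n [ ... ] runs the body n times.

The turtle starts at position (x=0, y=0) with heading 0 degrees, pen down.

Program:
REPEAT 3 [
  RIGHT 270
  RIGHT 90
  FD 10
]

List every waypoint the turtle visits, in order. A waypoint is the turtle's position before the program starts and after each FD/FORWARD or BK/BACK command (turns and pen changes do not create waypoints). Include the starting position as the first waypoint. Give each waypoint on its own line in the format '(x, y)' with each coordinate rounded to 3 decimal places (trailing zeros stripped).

Executing turtle program step by step:
Start: pos=(0,0), heading=0, pen down
REPEAT 3 [
  -- iteration 1/3 --
  RT 270: heading 0 -> 90
  RT 90: heading 90 -> 0
  FD 10: (0,0) -> (10,0) [heading=0, draw]
  -- iteration 2/3 --
  RT 270: heading 0 -> 90
  RT 90: heading 90 -> 0
  FD 10: (10,0) -> (20,0) [heading=0, draw]
  -- iteration 3/3 --
  RT 270: heading 0 -> 90
  RT 90: heading 90 -> 0
  FD 10: (20,0) -> (30,0) [heading=0, draw]
]
Final: pos=(30,0), heading=0, 3 segment(s) drawn
Waypoints (4 total):
(0, 0)
(10, 0)
(20, 0)
(30, 0)

Answer: (0, 0)
(10, 0)
(20, 0)
(30, 0)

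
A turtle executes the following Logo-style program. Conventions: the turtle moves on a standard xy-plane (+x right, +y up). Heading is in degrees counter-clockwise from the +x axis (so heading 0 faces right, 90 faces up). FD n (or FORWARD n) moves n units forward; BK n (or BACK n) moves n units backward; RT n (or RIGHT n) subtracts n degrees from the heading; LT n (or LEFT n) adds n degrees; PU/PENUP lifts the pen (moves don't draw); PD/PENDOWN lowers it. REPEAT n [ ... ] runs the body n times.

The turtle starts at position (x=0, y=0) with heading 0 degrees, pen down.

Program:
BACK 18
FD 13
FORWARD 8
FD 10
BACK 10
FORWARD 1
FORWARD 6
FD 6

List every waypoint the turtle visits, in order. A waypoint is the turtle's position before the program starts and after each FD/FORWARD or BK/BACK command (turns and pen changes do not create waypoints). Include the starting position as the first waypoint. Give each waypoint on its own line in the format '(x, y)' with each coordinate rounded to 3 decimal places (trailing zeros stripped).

Answer: (0, 0)
(-18, 0)
(-5, 0)
(3, 0)
(13, 0)
(3, 0)
(4, 0)
(10, 0)
(16, 0)

Derivation:
Executing turtle program step by step:
Start: pos=(0,0), heading=0, pen down
BK 18: (0,0) -> (-18,0) [heading=0, draw]
FD 13: (-18,0) -> (-5,0) [heading=0, draw]
FD 8: (-5,0) -> (3,0) [heading=0, draw]
FD 10: (3,0) -> (13,0) [heading=0, draw]
BK 10: (13,0) -> (3,0) [heading=0, draw]
FD 1: (3,0) -> (4,0) [heading=0, draw]
FD 6: (4,0) -> (10,0) [heading=0, draw]
FD 6: (10,0) -> (16,0) [heading=0, draw]
Final: pos=(16,0), heading=0, 8 segment(s) drawn
Waypoints (9 total):
(0, 0)
(-18, 0)
(-5, 0)
(3, 0)
(13, 0)
(3, 0)
(4, 0)
(10, 0)
(16, 0)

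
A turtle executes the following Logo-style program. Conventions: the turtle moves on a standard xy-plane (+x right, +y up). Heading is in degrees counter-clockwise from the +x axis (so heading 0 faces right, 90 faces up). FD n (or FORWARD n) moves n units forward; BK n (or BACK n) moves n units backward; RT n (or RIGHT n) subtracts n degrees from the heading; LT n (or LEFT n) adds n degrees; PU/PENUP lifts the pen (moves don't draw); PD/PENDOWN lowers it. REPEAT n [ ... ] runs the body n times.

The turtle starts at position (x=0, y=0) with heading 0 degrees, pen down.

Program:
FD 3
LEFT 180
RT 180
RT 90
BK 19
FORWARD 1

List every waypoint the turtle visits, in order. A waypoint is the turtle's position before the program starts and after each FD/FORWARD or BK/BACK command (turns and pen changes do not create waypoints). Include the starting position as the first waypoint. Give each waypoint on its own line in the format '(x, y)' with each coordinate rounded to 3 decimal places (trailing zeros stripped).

Answer: (0, 0)
(3, 0)
(3, 19)
(3, 18)

Derivation:
Executing turtle program step by step:
Start: pos=(0,0), heading=0, pen down
FD 3: (0,0) -> (3,0) [heading=0, draw]
LT 180: heading 0 -> 180
RT 180: heading 180 -> 0
RT 90: heading 0 -> 270
BK 19: (3,0) -> (3,19) [heading=270, draw]
FD 1: (3,19) -> (3,18) [heading=270, draw]
Final: pos=(3,18), heading=270, 3 segment(s) drawn
Waypoints (4 total):
(0, 0)
(3, 0)
(3, 19)
(3, 18)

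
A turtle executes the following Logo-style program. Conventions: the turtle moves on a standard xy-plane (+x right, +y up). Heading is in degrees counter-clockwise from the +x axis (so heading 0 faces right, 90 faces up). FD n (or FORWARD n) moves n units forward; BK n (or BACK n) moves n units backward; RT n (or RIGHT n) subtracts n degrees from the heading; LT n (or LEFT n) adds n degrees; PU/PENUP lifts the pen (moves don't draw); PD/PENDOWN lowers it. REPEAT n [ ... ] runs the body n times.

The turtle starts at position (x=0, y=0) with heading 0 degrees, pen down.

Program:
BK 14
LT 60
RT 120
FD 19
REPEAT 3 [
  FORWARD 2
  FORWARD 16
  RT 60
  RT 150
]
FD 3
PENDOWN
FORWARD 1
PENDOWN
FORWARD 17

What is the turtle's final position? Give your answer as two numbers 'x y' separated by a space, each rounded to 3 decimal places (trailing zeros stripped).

Answer: 13.687 -19.131

Derivation:
Executing turtle program step by step:
Start: pos=(0,0), heading=0, pen down
BK 14: (0,0) -> (-14,0) [heading=0, draw]
LT 60: heading 0 -> 60
RT 120: heading 60 -> 300
FD 19: (-14,0) -> (-4.5,-16.454) [heading=300, draw]
REPEAT 3 [
  -- iteration 1/3 --
  FD 2: (-4.5,-16.454) -> (-3.5,-18.187) [heading=300, draw]
  FD 16: (-3.5,-18.187) -> (4.5,-32.043) [heading=300, draw]
  RT 60: heading 300 -> 240
  RT 150: heading 240 -> 90
  -- iteration 2/3 --
  FD 2: (4.5,-32.043) -> (4.5,-30.043) [heading=90, draw]
  FD 16: (4.5,-30.043) -> (4.5,-14.043) [heading=90, draw]
  RT 60: heading 90 -> 30
  RT 150: heading 30 -> 240
  -- iteration 3/3 --
  FD 2: (4.5,-14.043) -> (3.5,-15.775) [heading=240, draw]
  FD 16: (3.5,-15.775) -> (-4.5,-29.631) [heading=240, draw]
  RT 60: heading 240 -> 180
  RT 150: heading 180 -> 30
]
FD 3: (-4.5,-29.631) -> (-1.902,-28.131) [heading=30, draw]
PD: pen down
FD 1: (-1.902,-28.131) -> (-1.036,-27.631) [heading=30, draw]
PD: pen down
FD 17: (-1.036,-27.631) -> (13.687,-19.131) [heading=30, draw]
Final: pos=(13.687,-19.131), heading=30, 11 segment(s) drawn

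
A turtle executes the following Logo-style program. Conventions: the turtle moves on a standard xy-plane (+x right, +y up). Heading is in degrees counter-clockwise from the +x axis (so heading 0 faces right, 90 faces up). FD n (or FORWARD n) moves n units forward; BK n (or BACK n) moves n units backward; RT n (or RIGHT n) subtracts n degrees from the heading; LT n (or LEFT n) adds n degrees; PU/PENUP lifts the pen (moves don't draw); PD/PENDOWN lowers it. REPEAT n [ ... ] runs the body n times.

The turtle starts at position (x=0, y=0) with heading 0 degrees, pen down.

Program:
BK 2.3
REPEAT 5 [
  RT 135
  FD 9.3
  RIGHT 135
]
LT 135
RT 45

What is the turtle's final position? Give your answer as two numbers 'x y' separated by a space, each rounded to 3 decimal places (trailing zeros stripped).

Executing turtle program step by step:
Start: pos=(0,0), heading=0, pen down
BK 2.3: (0,0) -> (-2.3,0) [heading=0, draw]
REPEAT 5 [
  -- iteration 1/5 --
  RT 135: heading 0 -> 225
  FD 9.3: (-2.3,0) -> (-8.876,-6.576) [heading=225, draw]
  RT 135: heading 225 -> 90
  -- iteration 2/5 --
  RT 135: heading 90 -> 315
  FD 9.3: (-8.876,-6.576) -> (-2.3,-13.152) [heading=315, draw]
  RT 135: heading 315 -> 180
  -- iteration 3/5 --
  RT 135: heading 180 -> 45
  FD 9.3: (-2.3,-13.152) -> (4.276,-6.576) [heading=45, draw]
  RT 135: heading 45 -> 270
  -- iteration 4/5 --
  RT 135: heading 270 -> 135
  FD 9.3: (4.276,-6.576) -> (-2.3,0) [heading=135, draw]
  RT 135: heading 135 -> 0
  -- iteration 5/5 --
  RT 135: heading 0 -> 225
  FD 9.3: (-2.3,0) -> (-8.876,-6.576) [heading=225, draw]
  RT 135: heading 225 -> 90
]
LT 135: heading 90 -> 225
RT 45: heading 225 -> 180
Final: pos=(-8.876,-6.576), heading=180, 6 segment(s) drawn

Answer: -8.876 -6.576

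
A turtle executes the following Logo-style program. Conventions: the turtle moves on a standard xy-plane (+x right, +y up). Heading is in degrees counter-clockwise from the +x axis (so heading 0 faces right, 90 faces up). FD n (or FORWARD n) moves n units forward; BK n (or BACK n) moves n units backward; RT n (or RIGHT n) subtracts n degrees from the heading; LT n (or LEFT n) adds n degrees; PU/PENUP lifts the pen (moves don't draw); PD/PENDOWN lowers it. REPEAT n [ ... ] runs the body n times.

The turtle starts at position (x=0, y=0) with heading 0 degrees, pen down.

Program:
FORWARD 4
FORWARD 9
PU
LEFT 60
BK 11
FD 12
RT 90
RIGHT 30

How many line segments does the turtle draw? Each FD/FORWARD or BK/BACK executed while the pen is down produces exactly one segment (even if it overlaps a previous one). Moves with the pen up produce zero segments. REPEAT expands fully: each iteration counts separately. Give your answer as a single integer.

Executing turtle program step by step:
Start: pos=(0,0), heading=0, pen down
FD 4: (0,0) -> (4,0) [heading=0, draw]
FD 9: (4,0) -> (13,0) [heading=0, draw]
PU: pen up
LT 60: heading 0 -> 60
BK 11: (13,0) -> (7.5,-9.526) [heading=60, move]
FD 12: (7.5,-9.526) -> (13.5,0.866) [heading=60, move]
RT 90: heading 60 -> 330
RT 30: heading 330 -> 300
Final: pos=(13.5,0.866), heading=300, 2 segment(s) drawn
Segments drawn: 2

Answer: 2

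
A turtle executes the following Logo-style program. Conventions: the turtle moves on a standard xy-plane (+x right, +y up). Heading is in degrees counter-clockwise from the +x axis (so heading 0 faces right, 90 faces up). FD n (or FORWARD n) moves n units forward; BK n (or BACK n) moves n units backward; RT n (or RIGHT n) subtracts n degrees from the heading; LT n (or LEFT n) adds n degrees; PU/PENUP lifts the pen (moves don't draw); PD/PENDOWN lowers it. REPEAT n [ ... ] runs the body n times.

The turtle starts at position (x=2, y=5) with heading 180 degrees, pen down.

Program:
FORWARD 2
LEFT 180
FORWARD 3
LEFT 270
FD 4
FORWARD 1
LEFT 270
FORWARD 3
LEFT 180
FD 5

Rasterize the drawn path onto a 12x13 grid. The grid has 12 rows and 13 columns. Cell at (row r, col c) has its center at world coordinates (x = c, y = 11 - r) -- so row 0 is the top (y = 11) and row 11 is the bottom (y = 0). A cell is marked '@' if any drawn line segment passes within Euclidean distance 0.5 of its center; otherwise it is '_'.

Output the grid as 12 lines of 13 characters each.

Segment 0: (2,5) -> (0,5)
Segment 1: (0,5) -> (3,5)
Segment 2: (3,5) -> (3,1)
Segment 3: (3,1) -> (3,-0)
Segment 4: (3,-0) -> (-0,0)
Segment 5: (-0,0) -> (5,-0)

Answer: _____________
_____________
_____________
_____________
_____________
_____________
@@@@_________
___@_________
___@_________
___@_________
___@_________
@@@@@@_______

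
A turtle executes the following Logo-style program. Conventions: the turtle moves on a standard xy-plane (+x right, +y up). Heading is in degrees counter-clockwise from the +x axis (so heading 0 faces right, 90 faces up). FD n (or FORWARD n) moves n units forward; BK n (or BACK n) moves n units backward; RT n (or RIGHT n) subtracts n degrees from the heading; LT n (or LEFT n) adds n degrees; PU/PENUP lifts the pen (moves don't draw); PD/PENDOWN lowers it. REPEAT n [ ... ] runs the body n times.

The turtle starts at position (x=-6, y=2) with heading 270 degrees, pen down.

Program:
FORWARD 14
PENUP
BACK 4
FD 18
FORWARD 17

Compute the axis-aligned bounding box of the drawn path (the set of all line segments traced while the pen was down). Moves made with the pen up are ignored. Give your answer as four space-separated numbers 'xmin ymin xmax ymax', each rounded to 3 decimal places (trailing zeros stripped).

Executing turtle program step by step:
Start: pos=(-6,2), heading=270, pen down
FD 14: (-6,2) -> (-6,-12) [heading=270, draw]
PU: pen up
BK 4: (-6,-12) -> (-6,-8) [heading=270, move]
FD 18: (-6,-8) -> (-6,-26) [heading=270, move]
FD 17: (-6,-26) -> (-6,-43) [heading=270, move]
Final: pos=(-6,-43), heading=270, 1 segment(s) drawn

Segment endpoints: x in {-6, -6}, y in {-12, 2}
xmin=-6, ymin=-12, xmax=-6, ymax=2

Answer: -6 -12 -6 2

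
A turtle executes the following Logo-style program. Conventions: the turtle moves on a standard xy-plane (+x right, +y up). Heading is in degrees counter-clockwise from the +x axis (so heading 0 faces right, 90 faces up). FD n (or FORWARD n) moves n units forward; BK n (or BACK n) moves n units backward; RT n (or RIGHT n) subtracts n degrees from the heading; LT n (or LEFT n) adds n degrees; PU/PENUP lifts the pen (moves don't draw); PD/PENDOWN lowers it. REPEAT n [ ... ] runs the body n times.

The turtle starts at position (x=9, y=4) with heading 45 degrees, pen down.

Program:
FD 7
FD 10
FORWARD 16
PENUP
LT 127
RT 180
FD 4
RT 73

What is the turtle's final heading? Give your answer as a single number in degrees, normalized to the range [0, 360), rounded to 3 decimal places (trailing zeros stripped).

Answer: 279

Derivation:
Executing turtle program step by step:
Start: pos=(9,4), heading=45, pen down
FD 7: (9,4) -> (13.95,8.95) [heading=45, draw]
FD 10: (13.95,8.95) -> (21.021,16.021) [heading=45, draw]
FD 16: (21.021,16.021) -> (32.335,27.335) [heading=45, draw]
PU: pen up
LT 127: heading 45 -> 172
RT 180: heading 172 -> 352
FD 4: (32.335,27.335) -> (36.296,26.778) [heading=352, move]
RT 73: heading 352 -> 279
Final: pos=(36.296,26.778), heading=279, 3 segment(s) drawn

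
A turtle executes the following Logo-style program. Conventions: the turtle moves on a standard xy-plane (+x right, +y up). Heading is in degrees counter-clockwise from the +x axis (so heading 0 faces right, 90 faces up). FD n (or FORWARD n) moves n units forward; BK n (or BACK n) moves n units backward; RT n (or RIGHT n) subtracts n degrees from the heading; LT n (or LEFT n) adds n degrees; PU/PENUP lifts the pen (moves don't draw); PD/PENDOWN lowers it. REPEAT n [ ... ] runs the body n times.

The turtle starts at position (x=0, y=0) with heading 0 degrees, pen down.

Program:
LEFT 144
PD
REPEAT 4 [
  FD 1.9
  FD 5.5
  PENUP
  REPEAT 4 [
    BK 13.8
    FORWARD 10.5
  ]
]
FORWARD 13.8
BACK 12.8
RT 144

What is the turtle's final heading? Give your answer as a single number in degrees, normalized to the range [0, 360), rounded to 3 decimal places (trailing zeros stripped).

Answer: 0

Derivation:
Executing turtle program step by step:
Start: pos=(0,0), heading=0, pen down
LT 144: heading 0 -> 144
PD: pen down
REPEAT 4 [
  -- iteration 1/4 --
  FD 1.9: (0,0) -> (-1.537,1.117) [heading=144, draw]
  FD 5.5: (-1.537,1.117) -> (-5.987,4.35) [heading=144, draw]
  PU: pen up
  REPEAT 4 [
    -- iteration 1/4 --
    BK 13.8: (-5.987,4.35) -> (5.178,-3.762) [heading=144, move]
    FD 10.5: (5.178,-3.762) -> (-3.317,2.41) [heading=144, move]
    -- iteration 2/4 --
    BK 13.8: (-3.317,2.41) -> (7.847,-5.702) [heading=144, move]
    FD 10.5: (7.847,-5.702) -> (-0.647,0.47) [heading=144, move]
    -- iteration 3/4 --
    BK 13.8: (-0.647,0.47) -> (10.517,-7.641) [heading=144, move]
    FD 10.5: (10.517,-7.641) -> (2.023,-1.469) [heading=144, move]
    -- iteration 4/4 --
    BK 13.8: (2.023,-1.469) -> (13.187,-9.581) [heading=144, move]
    FD 10.5: (13.187,-9.581) -> (4.692,-3.409) [heading=144, move]
  ]
  -- iteration 2/4 --
  FD 1.9: (4.692,-3.409) -> (3.155,-2.292) [heading=144, move]
  FD 5.5: (3.155,-2.292) -> (-1.294,0.94) [heading=144, move]
  PU: pen up
  REPEAT 4 [
    -- iteration 1/4 --
    BK 13.8: (-1.294,0.94) -> (9.87,-7.171) [heading=144, move]
    FD 10.5: (9.87,-7.171) -> (1.375,-0.999) [heading=144, move]
    -- iteration 2/4 --
    BK 13.8: (1.375,-0.999) -> (12.54,-9.111) [heading=144, move]
    FD 10.5: (12.54,-9.111) -> (4.045,-2.939) [heading=144, move]
    -- iteration 3/4 --
    BK 13.8: (4.045,-2.939) -> (15.21,-11.05) [heading=144, move]
    FD 10.5: (15.21,-11.05) -> (6.715,-4.879) [heading=144, move]
    -- iteration 4/4 --
    BK 13.8: (6.715,-4.879) -> (17.879,-12.99) [heading=144, move]
    FD 10.5: (17.879,-12.99) -> (9.385,-6.818) [heading=144, move]
  ]
  -- iteration 3/4 --
  FD 1.9: (9.385,-6.818) -> (7.847,-5.702) [heading=144, move]
  FD 5.5: (7.847,-5.702) -> (3.398,-2.469) [heading=144, move]
  PU: pen up
  REPEAT 4 [
    -- iteration 1/4 --
    BK 13.8: (3.398,-2.469) -> (14.562,-10.58) [heading=144, move]
    FD 10.5: (14.562,-10.58) -> (6.068,-4.408) [heading=144, move]
    -- iteration 2/4 --
    BK 13.8: (6.068,-4.408) -> (17.232,-12.52) [heading=144, move]
    FD 10.5: (17.232,-12.52) -> (8.737,-6.348) [heading=144, move]
    -- iteration 3/4 --
    BK 13.8: (8.737,-6.348) -> (19.902,-14.46) [heading=144, move]
    FD 10.5: (19.902,-14.46) -> (11.407,-8.288) [heading=144, move]
    -- iteration 4/4 --
    BK 13.8: (11.407,-8.288) -> (22.572,-16.399) [heading=144, move]
    FD 10.5: (22.572,-16.399) -> (14.077,-10.227) [heading=144, move]
  ]
  -- iteration 4/4 --
  FD 1.9: (14.077,-10.227) -> (12.54,-9.111) [heading=144, move]
  FD 5.5: (12.54,-9.111) -> (8.09,-5.878) [heading=144, move]
  PU: pen up
  REPEAT 4 [
    -- iteration 1/4 --
    BK 13.8: (8.09,-5.878) -> (19.255,-13.989) [heading=144, move]
    FD 10.5: (19.255,-13.989) -> (10.76,-7.818) [heading=144, move]
    -- iteration 2/4 --
    BK 13.8: (10.76,-7.818) -> (21.924,-15.929) [heading=144, move]
    FD 10.5: (21.924,-15.929) -> (13.43,-9.757) [heading=144, move]
    -- iteration 3/4 --
    BK 13.8: (13.43,-9.757) -> (24.594,-17.869) [heading=144, move]
    FD 10.5: (24.594,-17.869) -> (16.099,-11.697) [heading=144, move]
    -- iteration 4/4 --
    BK 13.8: (16.099,-11.697) -> (27.264,-19.808) [heading=144, move]
    FD 10.5: (27.264,-19.808) -> (18.769,-13.637) [heading=144, move]
  ]
]
FD 13.8: (18.769,-13.637) -> (7.605,-5.525) [heading=144, move]
BK 12.8: (7.605,-5.525) -> (17.96,-13.049) [heading=144, move]
RT 144: heading 144 -> 0
Final: pos=(17.96,-13.049), heading=0, 2 segment(s) drawn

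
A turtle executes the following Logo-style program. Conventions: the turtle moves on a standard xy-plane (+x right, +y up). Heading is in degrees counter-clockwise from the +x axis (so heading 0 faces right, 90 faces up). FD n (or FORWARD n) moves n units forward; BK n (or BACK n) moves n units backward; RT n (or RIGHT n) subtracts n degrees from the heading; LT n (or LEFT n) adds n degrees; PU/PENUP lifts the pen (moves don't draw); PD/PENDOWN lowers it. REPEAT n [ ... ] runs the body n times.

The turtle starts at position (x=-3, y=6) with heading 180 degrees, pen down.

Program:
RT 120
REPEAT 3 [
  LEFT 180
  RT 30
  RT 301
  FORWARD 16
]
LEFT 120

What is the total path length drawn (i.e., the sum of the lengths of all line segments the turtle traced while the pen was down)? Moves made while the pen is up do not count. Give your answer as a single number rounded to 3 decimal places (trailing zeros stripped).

Executing turtle program step by step:
Start: pos=(-3,6), heading=180, pen down
RT 120: heading 180 -> 60
REPEAT 3 [
  -- iteration 1/3 --
  LT 180: heading 60 -> 240
  RT 30: heading 240 -> 210
  RT 301: heading 210 -> 269
  FD 16: (-3,6) -> (-3.279,-9.998) [heading=269, draw]
  -- iteration 2/3 --
  LT 180: heading 269 -> 89
  RT 30: heading 89 -> 59
  RT 301: heading 59 -> 118
  FD 16: (-3.279,-9.998) -> (-10.791,4.13) [heading=118, draw]
  -- iteration 3/3 --
  LT 180: heading 118 -> 298
  RT 30: heading 298 -> 268
  RT 301: heading 268 -> 327
  FD 16: (-10.791,4.13) -> (2.628,-4.585) [heading=327, draw]
]
LT 120: heading 327 -> 87
Final: pos=(2.628,-4.585), heading=87, 3 segment(s) drawn

Segment lengths:
  seg 1: (-3,6) -> (-3.279,-9.998), length = 16
  seg 2: (-3.279,-9.998) -> (-10.791,4.13), length = 16
  seg 3: (-10.791,4.13) -> (2.628,-4.585), length = 16
Total = 48

Answer: 48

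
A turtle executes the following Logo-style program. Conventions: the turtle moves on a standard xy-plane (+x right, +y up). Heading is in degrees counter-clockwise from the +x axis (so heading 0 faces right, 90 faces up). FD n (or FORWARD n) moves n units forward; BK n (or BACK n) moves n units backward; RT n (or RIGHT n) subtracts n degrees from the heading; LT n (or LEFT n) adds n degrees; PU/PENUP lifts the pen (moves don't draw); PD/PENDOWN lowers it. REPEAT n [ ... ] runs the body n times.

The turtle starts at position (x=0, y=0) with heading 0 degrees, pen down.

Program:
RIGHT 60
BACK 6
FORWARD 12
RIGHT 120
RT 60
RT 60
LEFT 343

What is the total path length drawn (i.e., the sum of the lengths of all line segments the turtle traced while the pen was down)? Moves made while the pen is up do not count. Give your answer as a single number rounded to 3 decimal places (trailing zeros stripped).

Answer: 18

Derivation:
Executing turtle program step by step:
Start: pos=(0,0), heading=0, pen down
RT 60: heading 0 -> 300
BK 6: (0,0) -> (-3,5.196) [heading=300, draw]
FD 12: (-3,5.196) -> (3,-5.196) [heading=300, draw]
RT 120: heading 300 -> 180
RT 60: heading 180 -> 120
RT 60: heading 120 -> 60
LT 343: heading 60 -> 43
Final: pos=(3,-5.196), heading=43, 2 segment(s) drawn

Segment lengths:
  seg 1: (0,0) -> (-3,5.196), length = 6
  seg 2: (-3,5.196) -> (3,-5.196), length = 12
Total = 18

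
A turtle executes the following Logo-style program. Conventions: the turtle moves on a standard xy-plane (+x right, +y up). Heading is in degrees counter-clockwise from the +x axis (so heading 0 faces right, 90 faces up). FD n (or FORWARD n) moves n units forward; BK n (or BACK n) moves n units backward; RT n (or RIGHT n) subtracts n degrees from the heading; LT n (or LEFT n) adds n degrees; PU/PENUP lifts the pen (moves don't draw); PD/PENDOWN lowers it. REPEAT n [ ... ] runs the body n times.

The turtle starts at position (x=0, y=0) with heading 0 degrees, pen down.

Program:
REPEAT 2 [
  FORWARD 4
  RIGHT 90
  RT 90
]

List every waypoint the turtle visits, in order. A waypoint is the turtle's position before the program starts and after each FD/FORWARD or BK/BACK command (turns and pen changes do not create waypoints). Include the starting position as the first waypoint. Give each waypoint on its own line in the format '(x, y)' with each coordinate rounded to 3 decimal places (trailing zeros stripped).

Answer: (0, 0)
(4, 0)
(0, 0)

Derivation:
Executing turtle program step by step:
Start: pos=(0,0), heading=0, pen down
REPEAT 2 [
  -- iteration 1/2 --
  FD 4: (0,0) -> (4,0) [heading=0, draw]
  RT 90: heading 0 -> 270
  RT 90: heading 270 -> 180
  -- iteration 2/2 --
  FD 4: (4,0) -> (0,0) [heading=180, draw]
  RT 90: heading 180 -> 90
  RT 90: heading 90 -> 0
]
Final: pos=(0,0), heading=0, 2 segment(s) drawn
Waypoints (3 total):
(0, 0)
(4, 0)
(0, 0)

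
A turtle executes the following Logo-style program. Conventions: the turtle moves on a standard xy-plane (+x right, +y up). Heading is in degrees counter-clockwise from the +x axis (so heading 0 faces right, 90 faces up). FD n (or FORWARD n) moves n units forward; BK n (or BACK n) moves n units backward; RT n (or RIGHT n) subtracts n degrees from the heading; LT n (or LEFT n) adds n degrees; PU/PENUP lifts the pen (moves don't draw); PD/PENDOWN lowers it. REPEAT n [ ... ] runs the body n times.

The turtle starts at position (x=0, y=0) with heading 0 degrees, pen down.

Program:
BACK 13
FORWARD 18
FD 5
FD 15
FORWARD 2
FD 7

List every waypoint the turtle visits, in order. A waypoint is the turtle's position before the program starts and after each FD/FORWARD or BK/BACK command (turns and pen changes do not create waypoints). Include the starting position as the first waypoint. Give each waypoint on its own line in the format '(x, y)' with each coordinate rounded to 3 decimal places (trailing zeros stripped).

Answer: (0, 0)
(-13, 0)
(5, 0)
(10, 0)
(25, 0)
(27, 0)
(34, 0)

Derivation:
Executing turtle program step by step:
Start: pos=(0,0), heading=0, pen down
BK 13: (0,0) -> (-13,0) [heading=0, draw]
FD 18: (-13,0) -> (5,0) [heading=0, draw]
FD 5: (5,0) -> (10,0) [heading=0, draw]
FD 15: (10,0) -> (25,0) [heading=0, draw]
FD 2: (25,0) -> (27,0) [heading=0, draw]
FD 7: (27,0) -> (34,0) [heading=0, draw]
Final: pos=(34,0), heading=0, 6 segment(s) drawn
Waypoints (7 total):
(0, 0)
(-13, 0)
(5, 0)
(10, 0)
(25, 0)
(27, 0)
(34, 0)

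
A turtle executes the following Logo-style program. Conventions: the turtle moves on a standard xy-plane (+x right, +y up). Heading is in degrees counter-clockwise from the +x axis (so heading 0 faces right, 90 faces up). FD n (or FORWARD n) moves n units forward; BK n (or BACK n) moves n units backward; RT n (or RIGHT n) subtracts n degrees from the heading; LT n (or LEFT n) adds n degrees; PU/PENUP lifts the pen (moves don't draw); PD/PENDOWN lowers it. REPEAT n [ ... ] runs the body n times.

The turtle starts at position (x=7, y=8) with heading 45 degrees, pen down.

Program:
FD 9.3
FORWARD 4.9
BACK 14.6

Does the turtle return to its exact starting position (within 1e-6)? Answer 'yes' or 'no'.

Executing turtle program step by step:
Start: pos=(7,8), heading=45, pen down
FD 9.3: (7,8) -> (13.576,14.576) [heading=45, draw]
FD 4.9: (13.576,14.576) -> (17.041,18.041) [heading=45, draw]
BK 14.6: (17.041,18.041) -> (6.717,7.717) [heading=45, draw]
Final: pos=(6.717,7.717), heading=45, 3 segment(s) drawn

Start position: (7, 8)
Final position: (6.717, 7.717)
Distance = 0.4; >= 1e-6 -> NOT closed

Answer: no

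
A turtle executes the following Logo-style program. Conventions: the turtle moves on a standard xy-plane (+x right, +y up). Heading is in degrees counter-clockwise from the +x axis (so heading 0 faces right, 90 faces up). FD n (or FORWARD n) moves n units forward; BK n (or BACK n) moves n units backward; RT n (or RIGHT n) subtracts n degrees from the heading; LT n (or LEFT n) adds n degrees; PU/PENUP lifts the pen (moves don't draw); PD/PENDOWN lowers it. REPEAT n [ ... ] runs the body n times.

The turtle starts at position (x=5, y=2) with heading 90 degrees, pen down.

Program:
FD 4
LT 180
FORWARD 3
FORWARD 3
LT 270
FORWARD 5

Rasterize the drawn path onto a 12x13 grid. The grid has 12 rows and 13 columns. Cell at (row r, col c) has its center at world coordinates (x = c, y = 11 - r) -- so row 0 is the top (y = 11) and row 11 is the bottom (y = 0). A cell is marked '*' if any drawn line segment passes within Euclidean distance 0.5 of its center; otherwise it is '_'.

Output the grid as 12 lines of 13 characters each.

Answer: _____________
_____________
_____________
_____________
_____________
_____*_______
_____*_______
_____*_______
_____*_______
_____*_______
_____*_______
******_______

Derivation:
Segment 0: (5,2) -> (5,6)
Segment 1: (5,6) -> (5,3)
Segment 2: (5,3) -> (5,0)
Segment 3: (5,0) -> (-0,0)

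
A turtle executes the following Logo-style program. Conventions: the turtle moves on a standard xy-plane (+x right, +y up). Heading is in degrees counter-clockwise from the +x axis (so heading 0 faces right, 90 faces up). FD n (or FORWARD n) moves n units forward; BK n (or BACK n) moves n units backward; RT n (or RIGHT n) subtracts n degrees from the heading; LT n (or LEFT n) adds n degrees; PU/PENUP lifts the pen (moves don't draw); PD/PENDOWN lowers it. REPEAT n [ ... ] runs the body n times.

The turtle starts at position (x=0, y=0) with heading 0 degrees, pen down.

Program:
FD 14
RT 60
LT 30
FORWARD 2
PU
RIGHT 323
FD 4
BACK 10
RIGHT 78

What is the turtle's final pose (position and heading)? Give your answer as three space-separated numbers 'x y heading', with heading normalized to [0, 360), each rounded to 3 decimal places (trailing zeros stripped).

Executing turtle program step by step:
Start: pos=(0,0), heading=0, pen down
FD 14: (0,0) -> (14,0) [heading=0, draw]
RT 60: heading 0 -> 300
LT 30: heading 300 -> 330
FD 2: (14,0) -> (15.732,-1) [heading=330, draw]
PU: pen up
RT 323: heading 330 -> 7
FD 4: (15.732,-1) -> (19.702,-0.513) [heading=7, move]
BK 10: (19.702,-0.513) -> (9.777,-1.731) [heading=7, move]
RT 78: heading 7 -> 289
Final: pos=(9.777,-1.731), heading=289, 2 segment(s) drawn

Answer: 9.777 -1.731 289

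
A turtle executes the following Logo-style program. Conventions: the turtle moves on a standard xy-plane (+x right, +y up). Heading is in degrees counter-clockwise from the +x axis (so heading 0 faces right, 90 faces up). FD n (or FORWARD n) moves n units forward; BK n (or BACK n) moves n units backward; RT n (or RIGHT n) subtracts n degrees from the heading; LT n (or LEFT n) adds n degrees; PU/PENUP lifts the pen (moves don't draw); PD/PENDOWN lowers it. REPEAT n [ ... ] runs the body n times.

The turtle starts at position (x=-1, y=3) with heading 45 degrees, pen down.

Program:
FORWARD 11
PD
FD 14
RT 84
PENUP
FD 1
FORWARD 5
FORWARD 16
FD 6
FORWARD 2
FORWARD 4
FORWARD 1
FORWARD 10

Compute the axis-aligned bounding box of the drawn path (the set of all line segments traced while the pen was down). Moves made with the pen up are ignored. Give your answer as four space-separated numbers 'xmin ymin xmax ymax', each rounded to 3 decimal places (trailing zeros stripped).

Answer: -1 3 16.678 20.678

Derivation:
Executing turtle program step by step:
Start: pos=(-1,3), heading=45, pen down
FD 11: (-1,3) -> (6.778,10.778) [heading=45, draw]
PD: pen down
FD 14: (6.778,10.778) -> (16.678,20.678) [heading=45, draw]
RT 84: heading 45 -> 321
PU: pen up
FD 1: (16.678,20.678) -> (17.455,20.048) [heading=321, move]
FD 5: (17.455,20.048) -> (21.341,16.902) [heading=321, move]
FD 16: (21.341,16.902) -> (33.775,6.833) [heading=321, move]
FD 6: (33.775,6.833) -> (38.438,3.057) [heading=321, move]
FD 2: (38.438,3.057) -> (39.992,1.798) [heading=321, move]
FD 4: (39.992,1.798) -> (43.101,-0.719) [heading=321, move]
FD 1: (43.101,-0.719) -> (43.878,-1.349) [heading=321, move]
FD 10: (43.878,-1.349) -> (51.649,-7.642) [heading=321, move]
Final: pos=(51.649,-7.642), heading=321, 2 segment(s) drawn

Segment endpoints: x in {-1, 6.778, 16.678}, y in {3, 10.778, 20.678}
xmin=-1, ymin=3, xmax=16.678, ymax=20.678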